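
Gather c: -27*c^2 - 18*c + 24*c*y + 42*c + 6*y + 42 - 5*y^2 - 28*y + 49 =-27*c^2 + c*(24*y + 24) - 5*y^2 - 22*y + 91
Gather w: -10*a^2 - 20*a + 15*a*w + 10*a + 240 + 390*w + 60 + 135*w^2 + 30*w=-10*a^2 - 10*a + 135*w^2 + w*(15*a + 420) + 300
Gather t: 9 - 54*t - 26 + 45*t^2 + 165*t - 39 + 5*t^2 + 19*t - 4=50*t^2 + 130*t - 60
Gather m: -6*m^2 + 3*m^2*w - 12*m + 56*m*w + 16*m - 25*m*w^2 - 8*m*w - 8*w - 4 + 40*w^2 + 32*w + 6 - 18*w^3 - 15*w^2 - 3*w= m^2*(3*w - 6) + m*(-25*w^2 + 48*w + 4) - 18*w^3 + 25*w^2 + 21*w + 2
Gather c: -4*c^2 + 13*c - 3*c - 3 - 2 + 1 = -4*c^2 + 10*c - 4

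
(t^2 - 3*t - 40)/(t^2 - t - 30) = (t - 8)/(t - 6)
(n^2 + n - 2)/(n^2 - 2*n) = (n^2 + n - 2)/(n*(n - 2))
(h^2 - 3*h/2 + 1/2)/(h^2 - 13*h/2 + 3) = (h - 1)/(h - 6)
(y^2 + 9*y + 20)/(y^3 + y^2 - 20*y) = (y + 4)/(y*(y - 4))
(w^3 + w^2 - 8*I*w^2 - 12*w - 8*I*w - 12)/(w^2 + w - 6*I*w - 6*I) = w - 2*I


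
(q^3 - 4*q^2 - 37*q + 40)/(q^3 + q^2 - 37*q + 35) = (q^2 - 3*q - 40)/(q^2 + 2*q - 35)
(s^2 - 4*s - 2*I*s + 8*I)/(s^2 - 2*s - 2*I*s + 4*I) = (s - 4)/(s - 2)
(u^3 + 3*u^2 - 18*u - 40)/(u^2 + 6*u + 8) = (u^2 + u - 20)/(u + 4)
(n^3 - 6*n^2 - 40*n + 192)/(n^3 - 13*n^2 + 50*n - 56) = (n^2 - 2*n - 48)/(n^2 - 9*n + 14)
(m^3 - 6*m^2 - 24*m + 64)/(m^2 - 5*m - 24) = (m^2 + 2*m - 8)/(m + 3)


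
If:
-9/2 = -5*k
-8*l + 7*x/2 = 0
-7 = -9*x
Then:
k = 9/10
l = 49/144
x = 7/9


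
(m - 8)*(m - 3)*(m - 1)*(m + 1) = m^4 - 11*m^3 + 23*m^2 + 11*m - 24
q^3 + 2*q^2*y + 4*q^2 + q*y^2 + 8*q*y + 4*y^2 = (q + 4)*(q + y)^2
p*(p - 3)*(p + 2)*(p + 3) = p^4 + 2*p^3 - 9*p^2 - 18*p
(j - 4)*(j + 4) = j^2 - 16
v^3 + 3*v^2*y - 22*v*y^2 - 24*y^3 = (v - 4*y)*(v + y)*(v + 6*y)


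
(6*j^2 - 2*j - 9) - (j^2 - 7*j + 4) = 5*j^2 + 5*j - 13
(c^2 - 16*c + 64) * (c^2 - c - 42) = c^4 - 17*c^3 + 38*c^2 + 608*c - 2688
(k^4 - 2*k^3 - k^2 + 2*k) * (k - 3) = k^5 - 5*k^4 + 5*k^3 + 5*k^2 - 6*k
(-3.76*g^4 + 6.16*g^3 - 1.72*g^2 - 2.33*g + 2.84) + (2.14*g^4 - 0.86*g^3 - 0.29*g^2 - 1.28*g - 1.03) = -1.62*g^4 + 5.3*g^3 - 2.01*g^2 - 3.61*g + 1.81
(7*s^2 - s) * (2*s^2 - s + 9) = 14*s^4 - 9*s^3 + 64*s^2 - 9*s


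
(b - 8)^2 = b^2 - 16*b + 64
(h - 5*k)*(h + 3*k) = h^2 - 2*h*k - 15*k^2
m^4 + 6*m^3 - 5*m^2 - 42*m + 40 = (m - 2)*(m - 1)*(m + 4)*(m + 5)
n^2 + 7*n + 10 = (n + 2)*(n + 5)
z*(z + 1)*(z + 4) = z^3 + 5*z^2 + 4*z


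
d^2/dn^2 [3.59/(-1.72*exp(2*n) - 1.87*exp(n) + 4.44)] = (-3.59*(3.44*exp(n) + 1.87)*(6.88*exp(n) + 3.74)*exp(n) + (24.6992*exp(n) + 6.7133)*(1.72*exp(2*n) + 1.87*exp(n) - 4.44))*exp(n)/(1.72*exp(2*n) + 1.87*exp(n) - 4.44)^3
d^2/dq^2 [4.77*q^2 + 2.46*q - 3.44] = 9.54000000000000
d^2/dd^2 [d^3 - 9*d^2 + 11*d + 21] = 6*d - 18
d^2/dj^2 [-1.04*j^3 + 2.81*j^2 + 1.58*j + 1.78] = 5.62 - 6.24*j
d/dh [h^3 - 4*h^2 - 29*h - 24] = 3*h^2 - 8*h - 29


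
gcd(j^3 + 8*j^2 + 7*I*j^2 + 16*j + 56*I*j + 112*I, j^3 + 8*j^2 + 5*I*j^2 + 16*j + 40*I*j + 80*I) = j^2 + 8*j + 16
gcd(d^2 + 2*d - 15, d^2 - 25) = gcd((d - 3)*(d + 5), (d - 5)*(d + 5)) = d + 5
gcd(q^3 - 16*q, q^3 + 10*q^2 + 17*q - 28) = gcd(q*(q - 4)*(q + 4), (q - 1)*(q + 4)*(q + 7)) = q + 4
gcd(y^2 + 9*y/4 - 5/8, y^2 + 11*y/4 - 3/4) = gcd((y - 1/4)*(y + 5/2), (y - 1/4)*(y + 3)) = y - 1/4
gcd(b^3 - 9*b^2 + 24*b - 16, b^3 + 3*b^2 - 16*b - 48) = b - 4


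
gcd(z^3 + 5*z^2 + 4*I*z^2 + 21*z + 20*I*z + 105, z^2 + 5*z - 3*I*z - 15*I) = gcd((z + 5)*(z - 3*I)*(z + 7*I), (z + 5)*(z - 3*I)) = z^2 + z*(5 - 3*I) - 15*I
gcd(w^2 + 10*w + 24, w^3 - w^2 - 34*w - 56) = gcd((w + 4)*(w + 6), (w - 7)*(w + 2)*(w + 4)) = w + 4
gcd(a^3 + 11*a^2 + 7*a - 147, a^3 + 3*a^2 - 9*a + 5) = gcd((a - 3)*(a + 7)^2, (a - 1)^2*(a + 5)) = 1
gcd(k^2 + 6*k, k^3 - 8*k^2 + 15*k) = k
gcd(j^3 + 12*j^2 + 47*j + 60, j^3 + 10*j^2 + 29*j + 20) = j^2 + 9*j + 20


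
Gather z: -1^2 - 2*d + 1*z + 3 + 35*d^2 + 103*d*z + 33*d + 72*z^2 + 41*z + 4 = 35*d^2 + 31*d + 72*z^2 + z*(103*d + 42) + 6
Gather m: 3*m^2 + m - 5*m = 3*m^2 - 4*m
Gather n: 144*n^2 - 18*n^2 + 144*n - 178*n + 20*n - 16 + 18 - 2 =126*n^2 - 14*n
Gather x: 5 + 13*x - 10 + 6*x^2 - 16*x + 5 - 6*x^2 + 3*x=0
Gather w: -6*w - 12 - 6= -6*w - 18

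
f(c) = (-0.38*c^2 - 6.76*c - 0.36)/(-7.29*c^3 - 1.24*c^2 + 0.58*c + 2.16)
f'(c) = (-0.76*c - 6.76)/(-7.29*c^3 - 1.24*c^2 + 0.58*c + 2.16) + (-0.38*c^2 - 6.76*c - 0.36)*(21.87*c^2 + 2.48*c - 0.58)/(-7.29*c^3 - 1.24*c^2 + 0.58*c + 2.16)^2 = (-2.7702*c^4 - 98.5608*c^3 - 16.476*c^2 - 2.5344*c - 14.3928)/(53.1441*c^6 + 18.0792*c^5 - 6.9188*c^4 - 32.9312*c^3 - 5.0204*c^2 + 2.5056*c + 4.6656)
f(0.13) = -0.57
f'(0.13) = -3.15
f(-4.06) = 0.04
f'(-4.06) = 0.03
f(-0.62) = 1.20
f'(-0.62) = 0.42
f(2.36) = 0.19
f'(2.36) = -0.15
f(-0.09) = 0.12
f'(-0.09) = -3.22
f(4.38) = 0.06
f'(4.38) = -0.02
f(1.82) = 0.31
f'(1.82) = -0.35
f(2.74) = 0.14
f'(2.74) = -0.10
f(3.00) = 0.12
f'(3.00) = -0.07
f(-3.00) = 0.09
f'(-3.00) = 0.07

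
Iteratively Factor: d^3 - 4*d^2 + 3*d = (d - 3)*(d^2 - d) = d*(d - 3)*(d - 1)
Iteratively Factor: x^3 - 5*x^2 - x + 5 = (x - 5)*(x^2 - 1) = (x - 5)*(x - 1)*(x + 1)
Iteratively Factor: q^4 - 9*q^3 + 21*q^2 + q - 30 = (q - 3)*(q^3 - 6*q^2 + 3*q + 10) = (q - 5)*(q - 3)*(q^2 - q - 2) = (q - 5)*(q - 3)*(q + 1)*(q - 2)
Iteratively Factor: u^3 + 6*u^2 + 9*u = (u + 3)*(u^2 + 3*u) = u*(u + 3)*(u + 3)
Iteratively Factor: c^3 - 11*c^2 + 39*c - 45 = (c - 5)*(c^2 - 6*c + 9) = (c - 5)*(c - 3)*(c - 3)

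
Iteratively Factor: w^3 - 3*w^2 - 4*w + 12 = (w + 2)*(w^2 - 5*w + 6) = (w - 2)*(w + 2)*(w - 3)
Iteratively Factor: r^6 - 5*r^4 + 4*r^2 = (r - 2)*(r^5 + 2*r^4 - r^3 - 2*r^2) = r*(r - 2)*(r^4 + 2*r^3 - r^2 - 2*r) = r*(r - 2)*(r - 1)*(r^3 + 3*r^2 + 2*r) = r^2*(r - 2)*(r - 1)*(r^2 + 3*r + 2) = r^2*(r - 2)*(r - 1)*(r + 2)*(r + 1)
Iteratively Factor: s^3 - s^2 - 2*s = (s - 2)*(s^2 + s) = s*(s - 2)*(s + 1)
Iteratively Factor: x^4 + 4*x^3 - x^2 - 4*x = (x - 1)*(x^3 + 5*x^2 + 4*x) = x*(x - 1)*(x^2 + 5*x + 4) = x*(x - 1)*(x + 1)*(x + 4)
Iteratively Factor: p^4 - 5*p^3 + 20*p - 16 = (p - 4)*(p^3 - p^2 - 4*p + 4) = (p - 4)*(p + 2)*(p^2 - 3*p + 2) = (p - 4)*(p - 2)*(p + 2)*(p - 1)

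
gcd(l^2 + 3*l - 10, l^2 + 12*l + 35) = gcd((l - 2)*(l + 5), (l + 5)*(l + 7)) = l + 5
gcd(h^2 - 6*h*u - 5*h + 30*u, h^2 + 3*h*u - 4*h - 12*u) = 1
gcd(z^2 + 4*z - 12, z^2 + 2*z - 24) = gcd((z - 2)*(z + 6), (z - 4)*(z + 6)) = z + 6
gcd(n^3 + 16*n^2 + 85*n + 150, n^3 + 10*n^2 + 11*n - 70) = n + 5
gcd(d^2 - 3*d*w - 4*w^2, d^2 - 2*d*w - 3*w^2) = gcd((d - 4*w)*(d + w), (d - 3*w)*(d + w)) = d + w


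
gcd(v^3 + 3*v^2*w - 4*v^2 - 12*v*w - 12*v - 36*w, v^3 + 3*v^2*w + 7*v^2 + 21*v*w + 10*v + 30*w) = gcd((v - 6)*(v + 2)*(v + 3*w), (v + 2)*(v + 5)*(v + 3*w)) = v^2 + 3*v*w + 2*v + 6*w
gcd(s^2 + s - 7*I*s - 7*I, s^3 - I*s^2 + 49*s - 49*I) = s - 7*I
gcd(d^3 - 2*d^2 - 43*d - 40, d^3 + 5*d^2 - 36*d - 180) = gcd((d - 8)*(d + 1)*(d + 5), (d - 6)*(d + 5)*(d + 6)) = d + 5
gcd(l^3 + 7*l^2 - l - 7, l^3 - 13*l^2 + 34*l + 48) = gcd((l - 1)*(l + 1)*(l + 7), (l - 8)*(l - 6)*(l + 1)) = l + 1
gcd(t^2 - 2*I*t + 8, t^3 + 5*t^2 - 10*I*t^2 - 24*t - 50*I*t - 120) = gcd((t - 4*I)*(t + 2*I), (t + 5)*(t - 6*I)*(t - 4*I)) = t - 4*I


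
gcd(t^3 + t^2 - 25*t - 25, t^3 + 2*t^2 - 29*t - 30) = t^2 - 4*t - 5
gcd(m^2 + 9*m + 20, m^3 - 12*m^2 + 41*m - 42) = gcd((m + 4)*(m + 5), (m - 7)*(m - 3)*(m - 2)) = 1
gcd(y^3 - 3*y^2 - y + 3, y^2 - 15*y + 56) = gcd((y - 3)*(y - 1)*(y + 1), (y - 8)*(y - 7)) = 1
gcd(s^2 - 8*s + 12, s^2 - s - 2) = s - 2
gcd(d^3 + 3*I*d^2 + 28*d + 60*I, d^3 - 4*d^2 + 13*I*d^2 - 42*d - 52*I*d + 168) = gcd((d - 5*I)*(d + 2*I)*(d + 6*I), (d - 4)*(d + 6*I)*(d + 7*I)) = d + 6*I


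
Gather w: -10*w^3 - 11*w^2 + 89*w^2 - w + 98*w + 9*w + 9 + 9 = -10*w^3 + 78*w^2 + 106*w + 18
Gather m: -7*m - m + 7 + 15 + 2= 24 - 8*m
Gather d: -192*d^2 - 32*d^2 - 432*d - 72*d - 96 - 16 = -224*d^2 - 504*d - 112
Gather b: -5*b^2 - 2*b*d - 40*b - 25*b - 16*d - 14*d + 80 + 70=-5*b^2 + b*(-2*d - 65) - 30*d + 150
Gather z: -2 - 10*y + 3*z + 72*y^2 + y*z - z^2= 72*y^2 - 10*y - z^2 + z*(y + 3) - 2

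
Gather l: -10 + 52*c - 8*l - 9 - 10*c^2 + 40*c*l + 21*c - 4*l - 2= -10*c^2 + 73*c + l*(40*c - 12) - 21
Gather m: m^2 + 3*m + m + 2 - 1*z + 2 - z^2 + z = m^2 + 4*m - z^2 + 4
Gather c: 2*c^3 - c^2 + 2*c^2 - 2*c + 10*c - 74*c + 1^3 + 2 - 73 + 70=2*c^3 + c^2 - 66*c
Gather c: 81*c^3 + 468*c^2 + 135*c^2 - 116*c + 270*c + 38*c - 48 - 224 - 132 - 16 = 81*c^3 + 603*c^2 + 192*c - 420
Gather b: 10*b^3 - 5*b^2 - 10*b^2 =10*b^3 - 15*b^2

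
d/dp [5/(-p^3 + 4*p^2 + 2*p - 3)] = 5*(3*p^2 - 8*p - 2)/(p^3 - 4*p^2 - 2*p + 3)^2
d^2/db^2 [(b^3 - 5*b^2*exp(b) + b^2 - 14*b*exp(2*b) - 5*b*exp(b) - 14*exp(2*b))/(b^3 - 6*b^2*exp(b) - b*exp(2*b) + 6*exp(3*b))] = (b^8*exp(b) - 46*b^7*exp(2*b) - b^7*exp(b) + 186*b^6*exp(3*b) + 46*b^6*exp(2*b) - 2*b^6*exp(b) + 2*b^6 - 208*b^5*exp(4*b) - 186*b^5*exp(3*b) + 78*b^5*exp(2*b) - 30*b^5*exp(b) + 385*b^4*exp(5*b) + 208*b^4*exp(4*b) - 402*b^4*exp(3*b) + 18*b^4*exp(2*b) - 2610*b^3*exp(6*b) - 385*b^3*exp(5*b) + 482*b^3*exp(4*b) + 878*b^3*exp(3*b) - 804*b^2*exp(7*b) + 2610*b^2*exp(6*b) + 108*b^2*exp(5*b) - 2364*b^2*exp(4*b) - 504*b*exp(8*b) + 804*b*exp(7*b) + 2808*b*exp(6*b) - 1080*b*exp(5*b) + 504*exp(8*b) + 528*exp(7*b) - 1024*exp(6*b))/(b^9 - 18*b^8*exp(b) + 105*b^7*exp(2*b) - 162*b^6*exp(3*b) - 321*b^5*exp(4*b) + 594*b^4*exp(5*b) + 323*b^3*exp(6*b) - 630*b^2*exp(7*b) - 108*b*exp(8*b) + 216*exp(9*b))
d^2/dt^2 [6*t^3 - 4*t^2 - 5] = 36*t - 8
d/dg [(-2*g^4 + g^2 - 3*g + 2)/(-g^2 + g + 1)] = (4*g^5 - 6*g^4 - 8*g^3 - 2*g^2 + 6*g - 5)/(g^4 - 2*g^3 - g^2 + 2*g + 1)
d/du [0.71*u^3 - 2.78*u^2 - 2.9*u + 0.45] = 2.13*u^2 - 5.56*u - 2.9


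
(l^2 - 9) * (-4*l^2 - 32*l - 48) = -4*l^4 - 32*l^3 - 12*l^2 + 288*l + 432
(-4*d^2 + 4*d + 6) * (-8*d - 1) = 32*d^3 - 28*d^2 - 52*d - 6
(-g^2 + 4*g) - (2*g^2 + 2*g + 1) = -3*g^2 + 2*g - 1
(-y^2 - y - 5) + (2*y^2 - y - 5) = y^2 - 2*y - 10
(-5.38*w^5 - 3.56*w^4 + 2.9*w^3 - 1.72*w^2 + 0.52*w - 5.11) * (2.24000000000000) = -12.0512*w^5 - 7.9744*w^4 + 6.496*w^3 - 3.8528*w^2 + 1.1648*w - 11.4464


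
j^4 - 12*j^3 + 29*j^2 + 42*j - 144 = (j - 8)*(j - 3)^2*(j + 2)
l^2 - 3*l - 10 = (l - 5)*(l + 2)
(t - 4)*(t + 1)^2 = t^3 - 2*t^2 - 7*t - 4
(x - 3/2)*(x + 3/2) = x^2 - 9/4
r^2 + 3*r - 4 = (r - 1)*(r + 4)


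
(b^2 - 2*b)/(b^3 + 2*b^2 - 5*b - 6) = b/(b^2 + 4*b + 3)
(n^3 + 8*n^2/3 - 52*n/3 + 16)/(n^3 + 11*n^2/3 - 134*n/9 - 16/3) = 3*(3*n^2 - 10*n + 8)/(9*n^2 - 21*n - 8)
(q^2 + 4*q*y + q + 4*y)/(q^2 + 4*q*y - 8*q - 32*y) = (q + 1)/(q - 8)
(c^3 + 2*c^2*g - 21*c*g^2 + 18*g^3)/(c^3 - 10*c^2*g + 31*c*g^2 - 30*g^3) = (c^2 + 5*c*g - 6*g^2)/(c^2 - 7*c*g + 10*g^2)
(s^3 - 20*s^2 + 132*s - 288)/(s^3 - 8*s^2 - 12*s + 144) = (s - 8)/(s + 4)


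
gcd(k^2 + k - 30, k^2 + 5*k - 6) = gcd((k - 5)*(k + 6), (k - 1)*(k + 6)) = k + 6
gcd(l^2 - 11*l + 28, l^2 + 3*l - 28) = l - 4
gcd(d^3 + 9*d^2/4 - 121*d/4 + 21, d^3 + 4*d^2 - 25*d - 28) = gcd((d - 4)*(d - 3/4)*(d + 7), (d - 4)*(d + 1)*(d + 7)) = d^2 + 3*d - 28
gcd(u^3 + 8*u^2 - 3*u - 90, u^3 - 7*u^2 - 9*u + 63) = u - 3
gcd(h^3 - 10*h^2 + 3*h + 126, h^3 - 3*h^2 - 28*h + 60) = h - 6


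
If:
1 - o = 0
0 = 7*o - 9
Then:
No Solution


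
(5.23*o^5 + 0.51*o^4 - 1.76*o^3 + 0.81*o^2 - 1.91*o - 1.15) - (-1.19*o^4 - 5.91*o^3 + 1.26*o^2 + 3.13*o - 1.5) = 5.23*o^5 + 1.7*o^4 + 4.15*o^3 - 0.45*o^2 - 5.04*o + 0.35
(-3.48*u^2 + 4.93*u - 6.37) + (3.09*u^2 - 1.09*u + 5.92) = -0.39*u^2 + 3.84*u - 0.45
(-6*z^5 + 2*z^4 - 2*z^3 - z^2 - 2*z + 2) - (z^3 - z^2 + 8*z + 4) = -6*z^5 + 2*z^4 - 3*z^3 - 10*z - 2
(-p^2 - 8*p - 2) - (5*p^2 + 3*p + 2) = -6*p^2 - 11*p - 4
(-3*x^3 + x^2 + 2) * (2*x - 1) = -6*x^4 + 5*x^3 - x^2 + 4*x - 2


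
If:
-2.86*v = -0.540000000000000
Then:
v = 0.19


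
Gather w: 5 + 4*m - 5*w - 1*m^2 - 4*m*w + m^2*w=-m^2 + 4*m + w*(m^2 - 4*m - 5) + 5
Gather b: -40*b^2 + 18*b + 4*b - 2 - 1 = -40*b^2 + 22*b - 3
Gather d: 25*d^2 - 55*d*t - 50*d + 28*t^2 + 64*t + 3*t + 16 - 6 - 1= 25*d^2 + d*(-55*t - 50) + 28*t^2 + 67*t + 9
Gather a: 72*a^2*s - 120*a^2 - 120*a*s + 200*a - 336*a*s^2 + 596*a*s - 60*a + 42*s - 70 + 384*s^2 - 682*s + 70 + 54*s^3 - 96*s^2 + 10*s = a^2*(72*s - 120) + a*(-336*s^2 + 476*s + 140) + 54*s^3 + 288*s^2 - 630*s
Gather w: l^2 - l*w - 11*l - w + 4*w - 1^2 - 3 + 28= l^2 - 11*l + w*(3 - l) + 24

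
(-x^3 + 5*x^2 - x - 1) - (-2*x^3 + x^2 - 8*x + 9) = x^3 + 4*x^2 + 7*x - 10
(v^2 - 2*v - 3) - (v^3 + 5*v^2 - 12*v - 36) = -v^3 - 4*v^2 + 10*v + 33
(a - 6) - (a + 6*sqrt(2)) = -6*sqrt(2) - 6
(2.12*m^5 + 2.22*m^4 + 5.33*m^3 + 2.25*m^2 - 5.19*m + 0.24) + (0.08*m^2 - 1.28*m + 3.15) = 2.12*m^5 + 2.22*m^4 + 5.33*m^3 + 2.33*m^2 - 6.47*m + 3.39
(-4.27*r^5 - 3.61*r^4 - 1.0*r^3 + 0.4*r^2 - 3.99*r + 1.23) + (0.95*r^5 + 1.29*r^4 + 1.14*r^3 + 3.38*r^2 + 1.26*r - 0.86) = -3.32*r^5 - 2.32*r^4 + 0.14*r^3 + 3.78*r^2 - 2.73*r + 0.37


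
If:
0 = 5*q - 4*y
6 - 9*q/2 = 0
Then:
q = 4/3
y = 5/3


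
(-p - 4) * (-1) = p + 4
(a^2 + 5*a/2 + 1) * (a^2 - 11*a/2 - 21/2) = a^4 - 3*a^3 - 93*a^2/4 - 127*a/4 - 21/2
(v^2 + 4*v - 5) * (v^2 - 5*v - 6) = v^4 - v^3 - 31*v^2 + v + 30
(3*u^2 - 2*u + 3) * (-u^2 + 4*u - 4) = -3*u^4 + 14*u^3 - 23*u^2 + 20*u - 12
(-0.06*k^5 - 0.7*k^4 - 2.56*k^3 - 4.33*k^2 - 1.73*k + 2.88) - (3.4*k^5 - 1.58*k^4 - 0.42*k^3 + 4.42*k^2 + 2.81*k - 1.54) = -3.46*k^5 + 0.88*k^4 - 2.14*k^3 - 8.75*k^2 - 4.54*k + 4.42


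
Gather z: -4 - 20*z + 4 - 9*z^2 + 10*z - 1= -9*z^2 - 10*z - 1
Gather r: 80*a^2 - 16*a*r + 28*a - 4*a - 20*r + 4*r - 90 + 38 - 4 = 80*a^2 + 24*a + r*(-16*a - 16) - 56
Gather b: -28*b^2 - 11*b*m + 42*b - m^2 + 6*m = -28*b^2 + b*(42 - 11*m) - m^2 + 6*m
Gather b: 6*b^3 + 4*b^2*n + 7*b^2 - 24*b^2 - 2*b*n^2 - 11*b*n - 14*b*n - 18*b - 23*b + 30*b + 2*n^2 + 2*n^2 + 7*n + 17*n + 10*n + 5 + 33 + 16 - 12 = 6*b^3 + b^2*(4*n - 17) + b*(-2*n^2 - 25*n - 11) + 4*n^2 + 34*n + 42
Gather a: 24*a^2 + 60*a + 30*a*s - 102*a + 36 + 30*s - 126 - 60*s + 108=24*a^2 + a*(30*s - 42) - 30*s + 18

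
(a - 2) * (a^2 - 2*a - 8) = a^3 - 4*a^2 - 4*a + 16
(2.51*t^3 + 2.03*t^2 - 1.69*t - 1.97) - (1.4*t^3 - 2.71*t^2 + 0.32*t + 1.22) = 1.11*t^3 + 4.74*t^2 - 2.01*t - 3.19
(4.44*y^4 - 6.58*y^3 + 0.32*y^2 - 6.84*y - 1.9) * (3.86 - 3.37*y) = -14.9628*y^5 + 39.313*y^4 - 26.4772*y^3 + 24.286*y^2 - 19.9994*y - 7.334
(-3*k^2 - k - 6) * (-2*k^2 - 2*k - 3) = 6*k^4 + 8*k^3 + 23*k^2 + 15*k + 18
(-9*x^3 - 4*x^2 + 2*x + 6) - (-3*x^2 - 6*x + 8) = -9*x^3 - x^2 + 8*x - 2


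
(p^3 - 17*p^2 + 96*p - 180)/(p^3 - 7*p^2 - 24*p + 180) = (p - 5)/(p + 5)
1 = 1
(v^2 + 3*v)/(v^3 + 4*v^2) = (v + 3)/(v*(v + 4))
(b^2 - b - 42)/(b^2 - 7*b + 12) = (b^2 - b - 42)/(b^2 - 7*b + 12)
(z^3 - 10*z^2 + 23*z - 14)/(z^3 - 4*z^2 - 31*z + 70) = (z - 1)/(z + 5)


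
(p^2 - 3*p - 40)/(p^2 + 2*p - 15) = (p - 8)/(p - 3)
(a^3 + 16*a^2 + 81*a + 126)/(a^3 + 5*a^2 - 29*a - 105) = (a + 6)/(a - 5)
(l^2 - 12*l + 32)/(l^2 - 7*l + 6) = (l^2 - 12*l + 32)/(l^2 - 7*l + 6)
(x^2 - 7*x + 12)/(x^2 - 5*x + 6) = (x - 4)/(x - 2)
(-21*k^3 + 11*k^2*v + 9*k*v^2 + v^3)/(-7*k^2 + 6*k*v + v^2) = 3*k + v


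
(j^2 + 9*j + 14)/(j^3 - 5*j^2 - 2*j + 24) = (j + 7)/(j^2 - 7*j + 12)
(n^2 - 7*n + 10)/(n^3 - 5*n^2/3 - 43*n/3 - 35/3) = 3*(n - 2)/(3*n^2 + 10*n + 7)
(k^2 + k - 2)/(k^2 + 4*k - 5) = (k + 2)/(k + 5)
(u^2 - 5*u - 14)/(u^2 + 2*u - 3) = (u^2 - 5*u - 14)/(u^2 + 2*u - 3)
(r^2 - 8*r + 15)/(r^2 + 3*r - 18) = (r - 5)/(r + 6)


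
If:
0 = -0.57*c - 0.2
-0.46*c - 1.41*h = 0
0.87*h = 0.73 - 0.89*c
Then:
No Solution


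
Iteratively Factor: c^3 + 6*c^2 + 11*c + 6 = (c + 3)*(c^2 + 3*c + 2) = (c + 1)*(c + 3)*(c + 2)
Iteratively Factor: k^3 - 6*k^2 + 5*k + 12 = (k + 1)*(k^2 - 7*k + 12) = (k - 4)*(k + 1)*(k - 3)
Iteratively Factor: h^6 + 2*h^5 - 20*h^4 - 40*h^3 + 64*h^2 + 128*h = (h + 4)*(h^5 - 2*h^4 - 12*h^3 + 8*h^2 + 32*h) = (h - 4)*(h + 4)*(h^4 + 2*h^3 - 4*h^2 - 8*h) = (h - 4)*(h + 2)*(h + 4)*(h^3 - 4*h) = (h - 4)*(h + 2)^2*(h + 4)*(h^2 - 2*h) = h*(h - 4)*(h + 2)^2*(h + 4)*(h - 2)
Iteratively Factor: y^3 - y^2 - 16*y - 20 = (y - 5)*(y^2 + 4*y + 4) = (y - 5)*(y + 2)*(y + 2)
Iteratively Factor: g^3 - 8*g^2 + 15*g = (g - 3)*(g^2 - 5*g) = g*(g - 3)*(g - 5)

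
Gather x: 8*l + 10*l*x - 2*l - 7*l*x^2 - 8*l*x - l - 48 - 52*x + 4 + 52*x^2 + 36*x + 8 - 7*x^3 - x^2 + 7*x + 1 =5*l - 7*x^3 + x^2*(51 - 7*l) + x*(2*l - 9) - 35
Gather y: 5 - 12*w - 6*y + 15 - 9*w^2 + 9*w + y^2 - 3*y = -9*w^2 - 3*w + y^2 - 9*y + 20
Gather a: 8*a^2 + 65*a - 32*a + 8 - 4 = 8*a^2 + 33*a + 4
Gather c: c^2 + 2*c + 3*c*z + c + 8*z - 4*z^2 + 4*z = c^2 + c*(3*z + 3) - 4*z^2 + 12*z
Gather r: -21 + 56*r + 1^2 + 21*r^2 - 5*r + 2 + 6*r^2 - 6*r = 27*r^2 + 45*r - 18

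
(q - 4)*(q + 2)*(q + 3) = q^3 + q^2 - 14*q - 24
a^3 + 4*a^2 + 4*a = a*(a + 2)^2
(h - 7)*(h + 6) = h^2 - h - 42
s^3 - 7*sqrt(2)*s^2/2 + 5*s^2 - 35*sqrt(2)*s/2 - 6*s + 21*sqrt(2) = (s - 1)*(s + 6)*(s - 7*sqrt(2)/2)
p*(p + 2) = p^2 + 2*p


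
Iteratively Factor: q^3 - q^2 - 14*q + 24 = (q + 4)*(q^2 - 5*q + 6) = (q - 2)*(q + 4)*(q - 3)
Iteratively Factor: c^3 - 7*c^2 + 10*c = (c)*(c^2 - 7*c + 10) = c*(c - 5)*(c - 2)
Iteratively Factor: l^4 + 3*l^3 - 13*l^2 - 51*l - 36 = (l + 1)*(l^3 + 2*l^2 - 15*l - 36) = (l - 4)*(l + 1)*(l^2 + 6*l + 9) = (l - 4)*(l + 1)*(l + 3)*(l + 3)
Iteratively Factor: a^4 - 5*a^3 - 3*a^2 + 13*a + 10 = (a - 5)*(a^3 - 3*a - 2) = (a - 5)*(a - 2)*(a^2 + 2*a + 1) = (a - 5)*(a - 2)*(a + 1)*(a + 1)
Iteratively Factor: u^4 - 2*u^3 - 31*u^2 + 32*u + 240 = (u + 3)*(u^3 - 5*u^2 - 16*u + 80) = (u - 4)*(u + 3)*(u^2 - u - 20) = (u - 5)*(u - 4)*(u + 3)*(u + 4)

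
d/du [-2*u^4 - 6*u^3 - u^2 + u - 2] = -8*u^3 - 18*u^2 - 2*u + 1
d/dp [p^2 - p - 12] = 2*p - 1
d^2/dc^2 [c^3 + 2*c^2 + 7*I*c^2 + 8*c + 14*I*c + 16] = 6*c + 4 + 14*I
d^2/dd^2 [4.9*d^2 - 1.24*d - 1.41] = 9.80000000000000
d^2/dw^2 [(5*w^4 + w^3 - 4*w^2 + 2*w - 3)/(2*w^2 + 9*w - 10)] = 2*(20*w^6 + 270*w^5 + 915*w^4 - 3419*w^3 + 2454*w^2 + 258*w - 523)/(8*w^6 + 108*w^5 + 366*w^4 - 351*w^3 - 1830*w^2 + 2700*w - 1000)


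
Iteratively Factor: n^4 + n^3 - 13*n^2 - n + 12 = (n + 4)*(n^3 - 3*n^2 - n + 3) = (n - 3)*(n + 4)*(n^2 - 1) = (n - 3)*(n + 1)*(n + 4)*(n - 1)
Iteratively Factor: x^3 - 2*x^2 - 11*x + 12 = (x + 3)*(x^2 - 5*x + 4) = (x - 4)*(x + 3)*(x - 1)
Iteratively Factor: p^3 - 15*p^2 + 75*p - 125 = (p - 5)*(p^2 - 10*p + 25) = (p - 5)^2*(p - 5)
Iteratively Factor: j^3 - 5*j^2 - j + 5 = (j + 1)*(j^2 - 6*j + 5) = (j - 5)*(j + 1)*(j - 1)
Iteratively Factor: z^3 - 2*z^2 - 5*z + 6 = (z - 1)*(z^2 - z - 6) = (z - 3)*(z - 1)*(z + 2)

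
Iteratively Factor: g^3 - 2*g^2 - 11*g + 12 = (g + 3)*(g^2 - 5*g + 4) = (g - 1)*(g + 3)*(g - 4)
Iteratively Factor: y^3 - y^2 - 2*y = (y)*(y^2 - y - 2) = y*(y + 1)*(y - 2)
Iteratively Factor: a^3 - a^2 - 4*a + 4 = (a - 1)*(a^2 - 4) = (a - 1)*(a + 2)*(a - 2)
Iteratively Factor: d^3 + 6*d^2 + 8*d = (d + 2)*(d^2 + 4*d) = d*(d + 2)*(d + 4)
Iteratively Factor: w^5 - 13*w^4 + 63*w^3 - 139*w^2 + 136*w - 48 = (w - 4)*(w^4 - 9*w^3 + 27*w^2 - 31*w + 12) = (w - 4)^2*(w^3 - 5*w^2 + 7*w - 3) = (w - 4)^2*(w - 1)*(w^2 - 4*w + 3) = (w - 4)^2*(w - 1)^2*(w - 3)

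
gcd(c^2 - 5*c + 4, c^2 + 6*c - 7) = c - 1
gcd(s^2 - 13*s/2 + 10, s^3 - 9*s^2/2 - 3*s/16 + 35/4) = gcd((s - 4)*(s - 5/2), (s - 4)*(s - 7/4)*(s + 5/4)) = s - 4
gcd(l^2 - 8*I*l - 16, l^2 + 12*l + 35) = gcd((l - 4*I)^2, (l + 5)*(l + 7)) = 1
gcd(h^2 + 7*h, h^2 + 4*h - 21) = h + 7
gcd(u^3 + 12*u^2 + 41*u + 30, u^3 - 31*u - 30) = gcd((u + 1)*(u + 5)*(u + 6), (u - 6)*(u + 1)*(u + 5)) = u^2 + 6*u + 5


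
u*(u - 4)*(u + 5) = u^3 + u^2 - 20*u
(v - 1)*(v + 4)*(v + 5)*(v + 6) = v^4 + 14*v^3 + 59*v^2 + 46*v - 120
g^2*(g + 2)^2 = g^4 + 4*g^3 + 4*g^2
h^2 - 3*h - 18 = (h - 6)*(h + 3)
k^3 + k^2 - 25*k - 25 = (k - 5)*(k + 1)*(k + 5)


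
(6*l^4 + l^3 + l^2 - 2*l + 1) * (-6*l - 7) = -36*l^5 - 48*l^4 - 13*l^3 + 5*l^2 + 8*l - 7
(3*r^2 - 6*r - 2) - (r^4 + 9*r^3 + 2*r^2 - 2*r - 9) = -r^4 - 9*r^3 + r^2 - 4*r + 7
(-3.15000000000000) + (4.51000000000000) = 1.36000000000000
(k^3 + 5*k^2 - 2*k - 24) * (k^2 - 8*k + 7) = k^5 - 3*k^4 - 35*k^3 + 27*k^2 + 178*k - 168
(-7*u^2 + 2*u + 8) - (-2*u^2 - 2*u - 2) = -5*u^2 + 4*u + 10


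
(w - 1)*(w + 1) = w^2 - 1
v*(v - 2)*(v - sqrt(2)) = v^3 - 2*v^2 - sqrt(2)*v^2 + 2*sqrt(2)*v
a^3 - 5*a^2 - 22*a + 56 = (a - 7)*(a - 2)*(a + 4)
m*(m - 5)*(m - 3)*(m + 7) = m^4 - m^3 - 41*m^2 + 105*m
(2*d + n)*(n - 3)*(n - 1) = 2*d*n^2 - 8*d*n + 6*d + n^3 - 4*n^2 + 3*n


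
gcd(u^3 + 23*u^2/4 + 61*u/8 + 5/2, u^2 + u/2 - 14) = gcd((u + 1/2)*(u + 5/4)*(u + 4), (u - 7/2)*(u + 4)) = u + 4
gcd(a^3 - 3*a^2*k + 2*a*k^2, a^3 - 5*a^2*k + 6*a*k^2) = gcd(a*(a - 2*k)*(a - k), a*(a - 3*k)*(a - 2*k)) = a^2 - 2*a*k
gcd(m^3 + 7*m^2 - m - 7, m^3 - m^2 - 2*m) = m + 1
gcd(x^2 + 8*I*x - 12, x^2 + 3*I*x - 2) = x + 2*I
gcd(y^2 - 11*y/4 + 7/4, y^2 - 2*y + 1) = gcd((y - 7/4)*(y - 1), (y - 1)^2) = y - 1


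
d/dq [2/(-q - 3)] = 2/(q + 3)^2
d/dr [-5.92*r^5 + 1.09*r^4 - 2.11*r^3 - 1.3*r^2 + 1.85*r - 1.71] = -29.6*r^4 + 4.36*r^3 - 6.33*r^2 - 2.6*r + 1.85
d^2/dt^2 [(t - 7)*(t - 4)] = 2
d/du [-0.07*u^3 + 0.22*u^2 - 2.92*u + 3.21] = -0.21*u^2 + 0.44*u - 2.92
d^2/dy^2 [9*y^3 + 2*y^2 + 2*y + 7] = 54*y + 4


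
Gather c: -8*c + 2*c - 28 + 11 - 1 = -6*c - 18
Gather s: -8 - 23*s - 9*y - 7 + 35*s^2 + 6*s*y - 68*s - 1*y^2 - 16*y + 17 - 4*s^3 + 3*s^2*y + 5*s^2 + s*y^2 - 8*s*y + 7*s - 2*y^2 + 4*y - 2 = -4*s^3 + s^2*(3*y + 40) + s*(y^2 - 2*y - 84) - 3*y^2 - 21*y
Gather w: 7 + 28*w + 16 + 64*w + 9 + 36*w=128*w + 32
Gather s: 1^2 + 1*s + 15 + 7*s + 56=8*s + 72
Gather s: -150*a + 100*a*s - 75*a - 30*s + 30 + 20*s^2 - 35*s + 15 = -225*a + 20*s^2 + s*(100*a - 65) + 45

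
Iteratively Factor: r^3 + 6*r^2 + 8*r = (r + 2)*(r^2 + 4*r) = r*(r + 2)*(r + 4)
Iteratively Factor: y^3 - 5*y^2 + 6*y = (y - 2)*(y^2 - 3*y) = (y - 3)*(y - 2)*(y)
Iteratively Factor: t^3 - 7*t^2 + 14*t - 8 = (t - 1)*(t^2 - 6*t + 8) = (t - 2)*(t - 1)*(t - 4)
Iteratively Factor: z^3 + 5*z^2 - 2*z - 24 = (z + 4)*(z^2 + z - 6) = (z + 3)*(z + 4)*(z - 2)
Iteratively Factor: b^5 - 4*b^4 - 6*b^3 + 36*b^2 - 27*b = (b)*(b^4 - 4*b^3 - 6*b^2 + 36*b - 27) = b*(b - 3)*(b^3 - b^2 - 9*b + 9) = b*(b - 3)*(b - 1)*(b^2 - 9) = b*(b - 3)*(b - 1)*(b + 3)*(b - 3)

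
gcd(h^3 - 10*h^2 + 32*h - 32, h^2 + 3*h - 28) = h - 4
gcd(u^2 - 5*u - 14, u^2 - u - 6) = u + 2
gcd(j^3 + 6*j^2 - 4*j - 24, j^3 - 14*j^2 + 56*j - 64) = j - 2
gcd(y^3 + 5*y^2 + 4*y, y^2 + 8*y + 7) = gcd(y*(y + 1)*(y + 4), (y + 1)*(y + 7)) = y + 1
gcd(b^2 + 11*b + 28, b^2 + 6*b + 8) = b + 4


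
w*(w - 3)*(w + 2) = w^3 - w^2 - 6*w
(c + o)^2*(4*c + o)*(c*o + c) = 4*c^4*o + 4*c^4 + 9*c^3*o^2 + 9*c^3*o + 6*c^2*o^3 + 6*c^2*o^2 + c*o^4 + c*o^3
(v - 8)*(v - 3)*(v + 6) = v^3 - 5*v^2 - 42*v + 144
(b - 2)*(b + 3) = b^2 + b - 6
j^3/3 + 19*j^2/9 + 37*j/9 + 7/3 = (j/3 + 1)*(j + 1)*(j + 7/3)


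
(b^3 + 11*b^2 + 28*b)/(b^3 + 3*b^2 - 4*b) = (b + 7)/(b - 1)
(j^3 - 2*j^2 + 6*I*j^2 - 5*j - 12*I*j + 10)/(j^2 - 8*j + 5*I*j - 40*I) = (j^2 + j*(-2 + I) - 2*I)/(j - 8)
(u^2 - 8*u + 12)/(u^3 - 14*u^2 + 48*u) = (u - 2)/(u*(u - 8))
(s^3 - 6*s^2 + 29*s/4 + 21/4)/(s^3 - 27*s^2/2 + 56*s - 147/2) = (s + 1/2)/(s - 7)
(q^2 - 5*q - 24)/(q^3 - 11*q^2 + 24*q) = (q + 3)/(q*(q - 3))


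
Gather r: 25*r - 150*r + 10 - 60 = -125*r - 50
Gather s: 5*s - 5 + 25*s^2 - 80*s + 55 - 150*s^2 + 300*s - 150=-125*s^2 + 225*s - 100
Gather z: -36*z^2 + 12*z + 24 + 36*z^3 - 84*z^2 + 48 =36*z^3 - 120*z^2 + 12*z + 72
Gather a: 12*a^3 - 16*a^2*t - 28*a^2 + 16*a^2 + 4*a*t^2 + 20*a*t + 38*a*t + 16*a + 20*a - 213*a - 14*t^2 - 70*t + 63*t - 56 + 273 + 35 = 12*a^3 + a^2*(-16*t - 12) + a*(4*t^2 + 58*t - 177) - 14*t^2 - 7*t + 252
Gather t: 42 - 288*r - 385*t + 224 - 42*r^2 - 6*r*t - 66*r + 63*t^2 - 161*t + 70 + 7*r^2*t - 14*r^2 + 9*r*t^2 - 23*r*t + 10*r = -56*r^2 - 344*r + t^2*(9*r + 63) + t*(7*r^2 - 29*r - 546) + 336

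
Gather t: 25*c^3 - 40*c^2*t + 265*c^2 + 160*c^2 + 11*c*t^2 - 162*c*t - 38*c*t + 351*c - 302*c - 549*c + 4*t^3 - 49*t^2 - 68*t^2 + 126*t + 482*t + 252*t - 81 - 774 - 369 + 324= 25*c^3 + 425*c^2 - 500*c + 4*t^3 + t^2*(11*c - 117) + t*(-40*c^2 - 200*c + 860) - 900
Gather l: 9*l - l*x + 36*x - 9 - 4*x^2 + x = l*(9 - x) - 4*x^2 + 37*x - 9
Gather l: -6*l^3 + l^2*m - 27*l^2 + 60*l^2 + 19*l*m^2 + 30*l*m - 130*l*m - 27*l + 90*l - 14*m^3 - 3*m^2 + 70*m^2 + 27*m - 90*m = -6*l^3 + l^2*(m + 33) + l*(19*m^2 - 100*m + 63) - 14*m^3 + 67*m^2 - 63*m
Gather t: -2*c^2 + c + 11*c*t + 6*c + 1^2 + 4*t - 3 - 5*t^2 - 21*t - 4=-2*c^2 + 7*c - 5*t^2 + t*(11*c - 17) - 6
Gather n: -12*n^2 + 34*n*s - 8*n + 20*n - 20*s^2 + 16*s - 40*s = -12*n^2 + n*(34*s + 12) - 20*s^2 - 24*s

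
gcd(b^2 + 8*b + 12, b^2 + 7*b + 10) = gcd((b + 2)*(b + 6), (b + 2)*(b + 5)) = b + 2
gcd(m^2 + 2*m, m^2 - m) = m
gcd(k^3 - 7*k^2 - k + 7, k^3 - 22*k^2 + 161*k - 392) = k - 7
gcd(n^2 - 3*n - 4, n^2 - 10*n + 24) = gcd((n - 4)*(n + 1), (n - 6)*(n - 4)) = n - 4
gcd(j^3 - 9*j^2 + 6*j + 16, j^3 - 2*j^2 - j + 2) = j^2 - j - 2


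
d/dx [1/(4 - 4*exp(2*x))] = 1/(8*sinh(x)^2)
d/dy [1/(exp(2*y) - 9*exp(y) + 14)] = (9 - 2*exp(y))*exp(y)/(exp(2*y) - 9*exp(y) + 14)^2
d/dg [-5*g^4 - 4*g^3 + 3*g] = -20*g^3 - 12*g^2 + 3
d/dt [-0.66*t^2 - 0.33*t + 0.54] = -1.32*t - 0.33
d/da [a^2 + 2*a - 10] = 2*a + 2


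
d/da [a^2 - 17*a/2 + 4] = 2*a - 17/2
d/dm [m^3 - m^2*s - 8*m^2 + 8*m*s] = 3*m^2 - 2*m*s - 16*m + 8*s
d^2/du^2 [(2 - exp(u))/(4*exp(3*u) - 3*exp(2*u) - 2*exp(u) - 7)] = (-64*exp(6*u) + 324*exp(5*u) - 305*exp(4*u) - 318*exp(3*u) + 666*exp(2*u) - 146*exp(u) - 77)*exp(u)/(64*exp(9*u) - 144*exp(8*u) + 12*exp(7*u) - 219*exp(6*u) + 498*exp(5*u) + 111*exp(4*u) + 328*exp(3*u) - 525*exp(2*u) - 294*exp(u) - 343)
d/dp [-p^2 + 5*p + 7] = 5 - 2*p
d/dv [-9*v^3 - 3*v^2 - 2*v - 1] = -27*v^2 - 6*v - 2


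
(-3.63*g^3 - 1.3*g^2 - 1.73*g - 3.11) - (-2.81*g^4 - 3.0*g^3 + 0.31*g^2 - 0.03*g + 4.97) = 2.81*g^4 - 0.63*g^3 - 1.61*g^2 - 1.7*g - 8.08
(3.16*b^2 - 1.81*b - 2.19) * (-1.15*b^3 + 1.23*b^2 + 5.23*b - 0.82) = -3.634*b^5 + 5.9683*b^4 + 16.819*b^3 - 14.7512*b^2 - 9.9695*b + 1.7958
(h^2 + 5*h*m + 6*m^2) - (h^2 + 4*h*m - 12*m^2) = h*m + 18*m^2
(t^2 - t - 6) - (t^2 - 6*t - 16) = 5*t + 10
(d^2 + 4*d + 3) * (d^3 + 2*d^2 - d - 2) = d^5 + 6*d^4 + 10*d^3 - 11*d - 6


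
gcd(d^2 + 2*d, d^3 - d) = d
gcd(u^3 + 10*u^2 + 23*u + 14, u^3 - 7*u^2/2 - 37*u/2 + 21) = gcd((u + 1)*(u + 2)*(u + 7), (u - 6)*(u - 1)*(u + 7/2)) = 1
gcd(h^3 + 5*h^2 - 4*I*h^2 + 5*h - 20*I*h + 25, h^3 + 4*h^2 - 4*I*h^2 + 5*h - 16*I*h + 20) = h^2 - 4*I*h + 5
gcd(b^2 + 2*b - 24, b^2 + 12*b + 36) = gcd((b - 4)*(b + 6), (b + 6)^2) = b + 6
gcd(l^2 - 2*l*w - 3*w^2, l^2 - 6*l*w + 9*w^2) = -l + 3*w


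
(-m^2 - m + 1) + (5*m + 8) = -m^2 + 4*m + 9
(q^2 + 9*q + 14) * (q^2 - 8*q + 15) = q^4 + q^3 - 43*q^2 + 23*q + 210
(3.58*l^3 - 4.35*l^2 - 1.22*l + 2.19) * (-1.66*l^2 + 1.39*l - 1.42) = -5.9428*l^5 + 12.1972*l^4 - 9.1049*l^3 + 0.8458*l^2 + 4.7765*l - 3.1098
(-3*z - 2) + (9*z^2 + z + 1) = 9*z^2 - 2*z - 1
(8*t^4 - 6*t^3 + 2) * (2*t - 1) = 16*t^5 - 20*t^4 + 6*t^3 + 4*t - 2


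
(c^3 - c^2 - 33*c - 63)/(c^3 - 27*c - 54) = (c - 7)/(c - 6)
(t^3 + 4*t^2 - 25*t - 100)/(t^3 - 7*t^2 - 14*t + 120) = (t + 5)/(t - 6)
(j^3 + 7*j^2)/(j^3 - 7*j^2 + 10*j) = j*(j + 7)/(j^2 - 7*j + 10)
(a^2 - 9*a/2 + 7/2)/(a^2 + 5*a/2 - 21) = (a - 1)/(a + 6)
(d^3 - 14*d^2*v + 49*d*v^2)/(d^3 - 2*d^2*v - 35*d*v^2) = (d - 7*v)/(d + 5*v)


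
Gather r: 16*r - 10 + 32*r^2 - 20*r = 32*r^2 - 4*r - 10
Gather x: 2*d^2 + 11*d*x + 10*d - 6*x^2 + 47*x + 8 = 2*d^2 + 10*d - 6*x^2 + x*(11*d + 47) + 8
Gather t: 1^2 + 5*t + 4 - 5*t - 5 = 0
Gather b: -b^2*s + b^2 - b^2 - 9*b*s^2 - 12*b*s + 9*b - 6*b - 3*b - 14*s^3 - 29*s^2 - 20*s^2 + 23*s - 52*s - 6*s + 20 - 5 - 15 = -b^2*s + b*(-9*s^2 - 12*s) - 14*s^3 - 49*s^2 - 35*s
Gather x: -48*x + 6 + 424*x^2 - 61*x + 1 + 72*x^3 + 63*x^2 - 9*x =72*x^3 + 487*x^2 - 118*x + 7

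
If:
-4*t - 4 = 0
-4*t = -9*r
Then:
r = -4/9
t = -1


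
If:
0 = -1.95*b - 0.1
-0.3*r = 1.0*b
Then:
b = -0.05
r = 0.17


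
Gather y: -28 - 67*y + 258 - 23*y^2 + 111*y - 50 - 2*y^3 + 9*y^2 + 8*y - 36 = -2*y^3 - 14*y^2 + 52*y + 144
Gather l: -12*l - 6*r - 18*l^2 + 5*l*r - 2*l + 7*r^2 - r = -18*l^2 + l*(5*r - 14) + 7*r^2 - 7*r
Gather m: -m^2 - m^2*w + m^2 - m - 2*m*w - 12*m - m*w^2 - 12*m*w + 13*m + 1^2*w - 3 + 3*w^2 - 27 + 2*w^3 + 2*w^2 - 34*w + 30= -m^2*w + m*(-w^2 - 14*w) + 2*w^3 + 5*w^2 - 33*w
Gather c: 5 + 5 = 10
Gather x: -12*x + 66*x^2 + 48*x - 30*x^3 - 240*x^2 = -30*x^3 - 174*x^2 + 36*x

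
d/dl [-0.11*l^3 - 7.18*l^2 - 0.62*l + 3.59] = -0.33*l^2 - 14.36*l - 0.62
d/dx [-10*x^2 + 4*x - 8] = 4 - 20*x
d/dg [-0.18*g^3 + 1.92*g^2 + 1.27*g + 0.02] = -0.54*g^2 + 3.84*g + 1.27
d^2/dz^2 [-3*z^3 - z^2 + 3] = -18*z - 2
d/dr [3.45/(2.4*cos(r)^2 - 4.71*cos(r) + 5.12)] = (16.56*cos(r) - 16.2495)*sin(r)/(2.4*cos(r)^2 - 4.71*cos(r) + 5.12)^2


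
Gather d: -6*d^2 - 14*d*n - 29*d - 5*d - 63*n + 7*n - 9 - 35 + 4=-6*d^2 + d*(-14*n - 34) - 56*n - 40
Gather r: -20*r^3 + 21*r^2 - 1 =-20*r^3 + 21*r^2 - 1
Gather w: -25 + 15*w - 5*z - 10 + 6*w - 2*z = 21*w - 7*z - 35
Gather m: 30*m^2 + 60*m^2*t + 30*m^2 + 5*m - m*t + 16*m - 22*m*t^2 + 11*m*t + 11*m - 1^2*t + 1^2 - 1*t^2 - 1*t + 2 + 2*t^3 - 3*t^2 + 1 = m^2*(60*t + 60) + m*(-22*t^2 + 10*t + 32) + 2*t^3 - 4*t^2 - 2*t + 4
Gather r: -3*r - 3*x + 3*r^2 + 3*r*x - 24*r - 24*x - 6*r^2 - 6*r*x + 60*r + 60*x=-3*r^2 + r*(33 - 3*x) + 33*x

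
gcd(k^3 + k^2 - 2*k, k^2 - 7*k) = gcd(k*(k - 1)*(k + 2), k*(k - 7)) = k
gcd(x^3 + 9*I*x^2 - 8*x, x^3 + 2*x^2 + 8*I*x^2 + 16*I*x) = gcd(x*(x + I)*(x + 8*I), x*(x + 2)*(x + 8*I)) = x^2 + 8*I*x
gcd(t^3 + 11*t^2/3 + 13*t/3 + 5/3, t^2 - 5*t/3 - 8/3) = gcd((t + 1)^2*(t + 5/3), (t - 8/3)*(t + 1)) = t + 1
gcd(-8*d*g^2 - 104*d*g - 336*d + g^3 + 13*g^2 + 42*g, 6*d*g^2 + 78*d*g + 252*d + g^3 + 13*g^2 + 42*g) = g^2 + 13*g + 42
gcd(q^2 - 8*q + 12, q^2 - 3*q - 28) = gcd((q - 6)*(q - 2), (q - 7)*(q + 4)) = 1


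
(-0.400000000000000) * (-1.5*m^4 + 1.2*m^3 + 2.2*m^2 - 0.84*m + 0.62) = 0.6*m^4 - 0.48*m^3 - 0.88*m^2 + 0.336*m - 0.248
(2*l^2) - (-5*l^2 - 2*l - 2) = 7*l^2 + 2*l + 2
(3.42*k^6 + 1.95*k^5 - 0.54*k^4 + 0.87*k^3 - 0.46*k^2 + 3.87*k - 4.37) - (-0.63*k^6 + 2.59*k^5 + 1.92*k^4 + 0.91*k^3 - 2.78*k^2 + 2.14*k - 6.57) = 4.05*k^6 - 0.64*k^5 - 2.46*k^4 - 0.04*k^3 + 2.32*k^2 + 1.73*k + 2.2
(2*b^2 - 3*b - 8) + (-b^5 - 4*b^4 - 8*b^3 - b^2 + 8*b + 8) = -b^5 - 4*b^4 - 8*b^3 + b^2 + 5*b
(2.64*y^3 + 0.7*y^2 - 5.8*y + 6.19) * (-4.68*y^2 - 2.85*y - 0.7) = -12.3552*y^5 - 10.8*y^4 + 23.301*y^3 - 12.9292*y^2 - 13.5815*y - 4.333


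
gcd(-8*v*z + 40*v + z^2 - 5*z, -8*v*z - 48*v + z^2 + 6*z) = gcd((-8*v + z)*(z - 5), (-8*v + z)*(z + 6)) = -8*v + z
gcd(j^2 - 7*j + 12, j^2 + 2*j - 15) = j - 3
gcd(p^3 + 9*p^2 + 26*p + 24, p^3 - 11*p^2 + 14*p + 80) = p + 2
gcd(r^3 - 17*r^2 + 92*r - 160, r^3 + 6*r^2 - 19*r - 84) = r - 4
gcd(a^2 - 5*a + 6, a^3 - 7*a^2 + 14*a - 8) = a - 2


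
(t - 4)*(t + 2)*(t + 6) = t^3 + 4*t^2 - 20*t - 48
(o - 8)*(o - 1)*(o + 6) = o^3 - 3*o^2 - 46*o + 48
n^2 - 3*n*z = n*(n - 3*z)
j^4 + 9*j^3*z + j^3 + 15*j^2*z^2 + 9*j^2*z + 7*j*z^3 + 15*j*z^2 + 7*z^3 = (j + 1)*(j + z)^2*(j + 7*z)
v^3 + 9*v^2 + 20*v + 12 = (v + 1)*(v + 2)*(v + 6)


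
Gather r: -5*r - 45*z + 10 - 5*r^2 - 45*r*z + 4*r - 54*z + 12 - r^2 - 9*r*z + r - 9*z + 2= -6*r^2 - 54*r*z - 108*z + 24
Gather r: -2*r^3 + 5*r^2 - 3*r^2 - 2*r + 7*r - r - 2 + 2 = -2*r^3 + 2*r^2 + 4*r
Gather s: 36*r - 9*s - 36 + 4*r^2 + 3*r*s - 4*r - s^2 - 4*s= 4*r^2 + 32*r - s^2 + s*(3*r - 13) - 36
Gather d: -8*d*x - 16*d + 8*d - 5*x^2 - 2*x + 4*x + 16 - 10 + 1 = d*(-8*x - 8) - 5*x^2 + 2*x + 7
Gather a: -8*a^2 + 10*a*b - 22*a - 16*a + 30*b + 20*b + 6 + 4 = -8*a^2 + a*(10*b - 38) + 50*b + 10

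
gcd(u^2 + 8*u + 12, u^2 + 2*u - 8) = 1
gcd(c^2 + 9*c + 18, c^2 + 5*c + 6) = c + 3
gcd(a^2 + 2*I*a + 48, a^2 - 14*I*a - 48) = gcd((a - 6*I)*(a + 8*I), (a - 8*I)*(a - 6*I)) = a - 6*I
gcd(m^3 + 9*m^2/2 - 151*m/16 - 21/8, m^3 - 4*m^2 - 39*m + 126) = m + 6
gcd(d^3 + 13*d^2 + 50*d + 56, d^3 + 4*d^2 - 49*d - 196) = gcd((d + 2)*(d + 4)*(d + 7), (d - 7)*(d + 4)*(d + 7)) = d^2 + 11*d + 28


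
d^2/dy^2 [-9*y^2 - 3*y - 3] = -18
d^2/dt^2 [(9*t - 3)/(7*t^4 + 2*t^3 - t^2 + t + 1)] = 6*(882*t^7 - 154*t^6 - 237*t^5 - 42*t^4 - 211*t^3 - 3*t^2 + 18*t - 5)/(343*t^12 + 294*t^11 - 63*t^10 + 71*t^9 + 240*t^8 + 60*t^7 - 22*t^6 + 39*t^5 + 33*t^4 + t^3 + 3*t + 1)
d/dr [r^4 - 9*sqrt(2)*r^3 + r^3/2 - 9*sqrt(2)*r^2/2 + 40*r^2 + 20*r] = 4*r^3 - 27*sqrt(2)*r^2 + 3*r^2/2 - 9*sqrt(2)*r + 80*r + 20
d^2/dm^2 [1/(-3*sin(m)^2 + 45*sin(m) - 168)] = (4*sin(m)^4 - 45*sin(m)^3 - 5*sin(m)^2 + 930*sin(m) - 338)/(3*(sin(m)^2 - 15*sin(m) + 56)^3)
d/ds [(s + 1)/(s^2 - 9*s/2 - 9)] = 2*(2*s^2 - 9*s - (s + 1)*(4*s - 9) - 18)/(-2*s^2 + 9*s + 18)^2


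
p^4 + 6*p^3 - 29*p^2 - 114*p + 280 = (p - 4)*(p - 2)*(p + 5)*(p + 7)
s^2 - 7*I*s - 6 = (s - 6*I)*(s - I)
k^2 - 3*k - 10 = (k - 5)*(k + 2)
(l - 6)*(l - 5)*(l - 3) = l^3 - 14*l^2 + 63*l - 90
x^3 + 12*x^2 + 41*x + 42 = (x + 2)*(x + 3)*(x + 7)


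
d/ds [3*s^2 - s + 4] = 6*s - 1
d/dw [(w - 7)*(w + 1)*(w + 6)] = 3*w^2 - 43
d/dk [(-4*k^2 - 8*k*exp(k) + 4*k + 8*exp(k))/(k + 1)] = 4*(-2*k^2*exp(k) - k^2 - 2*k - 2*exp(k) + 1)/(k^2 + 2*k + 1)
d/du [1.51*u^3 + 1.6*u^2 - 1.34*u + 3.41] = 4.53*u^2 + 3.2*u - 1.34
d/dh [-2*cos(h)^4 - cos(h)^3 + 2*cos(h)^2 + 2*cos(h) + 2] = -5*sin(h)/4 + 3*sin(3*h)/4 + sin(4*h)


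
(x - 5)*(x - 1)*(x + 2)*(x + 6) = x^4 + 2*x^3 - 31*x^2 - 32*x + 60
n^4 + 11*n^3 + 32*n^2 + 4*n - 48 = (n - 1)*(n + 2)*(n + 4)*(n + 6)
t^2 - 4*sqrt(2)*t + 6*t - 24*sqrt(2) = (t + 6)*(t - 4*sqrt(2))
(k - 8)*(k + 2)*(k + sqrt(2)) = k^3 - 6*k^2 + sqrt(2)*k^2 - 16*k - 6*sqrt(2)*k - 16*sqrt(2)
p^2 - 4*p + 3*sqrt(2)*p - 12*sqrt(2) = (p - 4)*(p + 3*sqrt(2))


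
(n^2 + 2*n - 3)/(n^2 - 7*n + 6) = (n + 3)/(n - 6)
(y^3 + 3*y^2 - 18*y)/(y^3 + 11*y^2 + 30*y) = (y - 3)/(y + 5)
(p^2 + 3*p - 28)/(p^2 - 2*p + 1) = (p^2 + 3*p - 28)/(p^2 - 2*p + 1)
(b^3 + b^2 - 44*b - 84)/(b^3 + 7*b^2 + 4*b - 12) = (b - 7)/(b - 1)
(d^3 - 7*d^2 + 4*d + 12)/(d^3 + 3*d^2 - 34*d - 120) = (d^2 - d - 2)/(d^2 + 9*d + 20)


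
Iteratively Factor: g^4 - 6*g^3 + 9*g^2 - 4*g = (g)*(g^3 - 6*g^2 + 9*g - 4) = g*(g - 4)*(g^2 - 2*g + 1) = g*(g - 4)*(g - 1)*(g - 1)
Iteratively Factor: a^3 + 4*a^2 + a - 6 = (a + 2)*(a^2 + 2*a - 3) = (a - 1)*(a + 2)*(a + 3)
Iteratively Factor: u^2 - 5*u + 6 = (u - 3)*(u - 2)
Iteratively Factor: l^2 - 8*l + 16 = (l - 4)*(l - 4)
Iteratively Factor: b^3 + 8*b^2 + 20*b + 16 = (b + 2)*(b^2 + 6*b + 8) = (b + 2)*(b + 4)*(b + 2)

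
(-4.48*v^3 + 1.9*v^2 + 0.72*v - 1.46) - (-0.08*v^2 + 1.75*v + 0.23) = -4.48*v^3 + 1.98*v^2 - 1.03*v - 1.69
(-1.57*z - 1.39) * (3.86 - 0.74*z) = 1.1618*z^2 - 5.0316*z - 5.3654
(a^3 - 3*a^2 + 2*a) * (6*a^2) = 6*a^5 - 18*a^4 + 12*a^3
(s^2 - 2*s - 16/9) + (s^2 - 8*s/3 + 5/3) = 2*s^2 - 14*s/3 - 1/9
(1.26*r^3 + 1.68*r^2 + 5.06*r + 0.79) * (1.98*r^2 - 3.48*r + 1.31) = 2.4948*r^5 - 1.0584*r^4 + 5.823*r^3 - 13.8438*r^2 + 3.8794*r + 1.0349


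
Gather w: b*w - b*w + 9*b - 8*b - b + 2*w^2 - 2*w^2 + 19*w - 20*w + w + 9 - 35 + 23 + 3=0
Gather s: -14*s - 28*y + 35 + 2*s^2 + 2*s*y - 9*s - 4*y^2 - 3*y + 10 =2*s^2 + s*(2*y - 23) - 4*y^2 - 31*y + 45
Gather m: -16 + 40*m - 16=40*m - 32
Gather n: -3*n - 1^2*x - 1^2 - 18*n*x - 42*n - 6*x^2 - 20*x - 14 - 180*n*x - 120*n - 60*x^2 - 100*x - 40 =n*(-198*x - 165) - 66*x^2 - 121*x - 55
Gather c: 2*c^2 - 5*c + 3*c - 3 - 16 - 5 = 2*c^2 - 2*c - 24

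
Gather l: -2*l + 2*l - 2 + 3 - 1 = 0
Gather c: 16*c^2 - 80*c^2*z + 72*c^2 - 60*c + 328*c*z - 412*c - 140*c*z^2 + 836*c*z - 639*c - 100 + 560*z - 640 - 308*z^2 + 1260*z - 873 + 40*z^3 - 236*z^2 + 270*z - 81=c^2*(88 - 80*z) + c*(-140*z^2 + 1164*z - 1111) + 40*z^3 - 544*z^2 + 2090*z - 1694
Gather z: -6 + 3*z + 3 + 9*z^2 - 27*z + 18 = 9*z^2 - 24*z + 15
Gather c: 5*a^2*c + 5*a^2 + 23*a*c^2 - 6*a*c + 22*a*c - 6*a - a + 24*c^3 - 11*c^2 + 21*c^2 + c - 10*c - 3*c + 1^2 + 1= 5*a^2 - 7*a + 24*c^3 + c^2*(23*a + 10) + c*(5*a^2 + 16*a - 12) + 2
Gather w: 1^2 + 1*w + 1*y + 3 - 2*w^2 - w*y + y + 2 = -2*w^2 + w*(1 - y) + 2*y + 6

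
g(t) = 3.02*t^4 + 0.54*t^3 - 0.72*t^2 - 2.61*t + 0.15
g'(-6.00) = -2544.93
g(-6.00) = 3787.17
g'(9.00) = 8921.97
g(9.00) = 20126.22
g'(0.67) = 0.79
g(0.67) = -1.15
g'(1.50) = 39.64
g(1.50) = 11.73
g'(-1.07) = -14.01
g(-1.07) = 5.42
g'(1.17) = 17.27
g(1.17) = 2.63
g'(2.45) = 181.24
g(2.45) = 106.19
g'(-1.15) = -17.18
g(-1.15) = 6.66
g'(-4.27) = -907.41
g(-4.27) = 960.09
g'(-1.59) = -44.78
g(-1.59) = 19.61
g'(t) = 12.08*t^3 + 1.62*t^2 - 1.44*t - 2.61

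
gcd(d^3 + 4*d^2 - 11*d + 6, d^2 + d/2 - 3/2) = d - 1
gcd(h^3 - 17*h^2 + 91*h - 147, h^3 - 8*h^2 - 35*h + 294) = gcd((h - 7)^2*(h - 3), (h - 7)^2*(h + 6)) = h^2 - 14*h + 49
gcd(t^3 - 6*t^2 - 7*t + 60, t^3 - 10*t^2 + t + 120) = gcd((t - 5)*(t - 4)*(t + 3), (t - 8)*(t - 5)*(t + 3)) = t^2 - 2*t - 15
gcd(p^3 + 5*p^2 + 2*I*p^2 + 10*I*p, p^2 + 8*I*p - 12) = p + 2*I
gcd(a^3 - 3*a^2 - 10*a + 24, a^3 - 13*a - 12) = a^2 - a - 12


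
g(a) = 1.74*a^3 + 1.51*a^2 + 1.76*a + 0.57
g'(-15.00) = 1130.96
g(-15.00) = -5558.58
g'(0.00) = 1.76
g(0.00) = 0.57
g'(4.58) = 125.09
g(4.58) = 207.47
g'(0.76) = 7.07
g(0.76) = 3.54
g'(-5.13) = 123.64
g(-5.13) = -203.63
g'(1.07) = 10.97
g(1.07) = 6.31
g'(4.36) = 114.16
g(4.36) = 181.16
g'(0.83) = 7.86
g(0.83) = 4.07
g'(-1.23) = 5.94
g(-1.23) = -2.55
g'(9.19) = 470.37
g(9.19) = 1494.78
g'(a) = 5.22*a^2 + 3.02*a + 1.76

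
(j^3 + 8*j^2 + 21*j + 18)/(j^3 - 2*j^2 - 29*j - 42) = (j + 3)/(j - 7)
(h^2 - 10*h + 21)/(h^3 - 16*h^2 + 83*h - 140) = (h - 3)/(h^2 - 9*h + 20)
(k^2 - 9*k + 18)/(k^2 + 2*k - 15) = (k - 6)/(k + 5)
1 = 1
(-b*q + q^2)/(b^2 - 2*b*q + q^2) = q/(-b + q)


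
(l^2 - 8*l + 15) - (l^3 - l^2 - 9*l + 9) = -l^3 + 2*l^2 + l + 6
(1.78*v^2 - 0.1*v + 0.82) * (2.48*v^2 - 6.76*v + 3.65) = 4.4144*v^4 - 12.2808*v^3 + 9.2066*v^2 - 5.9082*v + 2.993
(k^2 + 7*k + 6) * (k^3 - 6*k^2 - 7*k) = k^5 + k^4 - 43*k^3 - 85*k^2 - 42*k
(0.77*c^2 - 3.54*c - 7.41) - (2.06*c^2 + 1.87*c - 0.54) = -1.29*c^2 - 5.41*c - 6.87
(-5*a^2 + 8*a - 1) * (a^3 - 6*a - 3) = -5*a^5 + 8*a^4 + 29*a^3 - 33*a^2 - 18*a + 3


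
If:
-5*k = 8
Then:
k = -8/5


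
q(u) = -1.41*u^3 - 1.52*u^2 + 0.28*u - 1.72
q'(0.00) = 0.28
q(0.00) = -1.72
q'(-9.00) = -314.99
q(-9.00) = 900.53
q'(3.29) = -55.51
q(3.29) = -67.46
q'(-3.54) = -41.97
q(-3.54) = 40.79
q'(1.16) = -8.94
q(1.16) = -5.64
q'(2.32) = -29.54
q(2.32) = -26.86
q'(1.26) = -10.27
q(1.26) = -6.60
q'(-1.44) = -4.11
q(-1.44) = -1.06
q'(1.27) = -10.40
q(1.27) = -6.70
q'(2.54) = -34.73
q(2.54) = -33.92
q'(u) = -4.23*u^2 - 3.04*u + 0.28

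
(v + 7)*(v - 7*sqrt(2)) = v^2 - 7*sqrt(2)*v + 7*v - 49*sqrt(2)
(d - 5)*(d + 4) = d^2 - d - 20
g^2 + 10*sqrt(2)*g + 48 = (g + 4*sqrt(2))*(g + 6*sqrt(2))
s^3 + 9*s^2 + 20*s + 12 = (s + 1)*(s + 2)*(s + 6)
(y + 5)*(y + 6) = y^2 + 11*y + 30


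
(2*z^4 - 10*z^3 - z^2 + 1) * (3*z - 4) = 6*z^5 - 38*z^4 + 37*z^3 + 4*z^2 + 3*z - 4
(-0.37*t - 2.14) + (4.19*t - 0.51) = 3.82*t - 2.65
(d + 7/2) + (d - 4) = 2*d - 1/2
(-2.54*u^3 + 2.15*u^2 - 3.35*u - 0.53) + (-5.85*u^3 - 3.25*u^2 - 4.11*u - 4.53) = -8.39*u^3 - 1.1*u^2 - 7.46*u - 5.06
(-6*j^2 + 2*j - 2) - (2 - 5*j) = -6*j^2 + 7*j - 4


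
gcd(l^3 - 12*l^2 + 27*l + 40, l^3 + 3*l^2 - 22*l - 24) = l + 1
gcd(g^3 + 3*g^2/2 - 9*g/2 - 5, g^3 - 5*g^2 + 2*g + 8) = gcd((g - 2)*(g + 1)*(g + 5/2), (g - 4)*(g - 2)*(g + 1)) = g^2 - g - 2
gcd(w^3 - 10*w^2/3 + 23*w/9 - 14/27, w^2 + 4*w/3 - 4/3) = w - 2/3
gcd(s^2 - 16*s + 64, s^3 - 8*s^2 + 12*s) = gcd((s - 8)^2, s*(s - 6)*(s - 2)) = 1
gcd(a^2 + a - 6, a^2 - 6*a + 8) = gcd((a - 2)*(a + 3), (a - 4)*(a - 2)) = a - 2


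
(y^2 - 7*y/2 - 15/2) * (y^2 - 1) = y^4 - 7*y^3/2 - 17*y^2/2 + 7*y/2 + 15/2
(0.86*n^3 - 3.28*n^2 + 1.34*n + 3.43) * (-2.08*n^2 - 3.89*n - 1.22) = -1.7888*n^5 + 3.477*n^4 + 8.9228*n^3 - 8.3454*n^2 - 14.9775*n - 4.1846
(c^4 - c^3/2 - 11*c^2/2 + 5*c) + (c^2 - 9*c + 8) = c^4 - c^3/2 - 9*c^2/2 - 4*c + 8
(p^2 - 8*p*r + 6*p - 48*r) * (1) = p^2 - 8*p*r + 6*p - 48*r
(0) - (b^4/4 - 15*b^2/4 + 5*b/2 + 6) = -b^4/4 + 15*b^2/4 - 5*b/2 - 6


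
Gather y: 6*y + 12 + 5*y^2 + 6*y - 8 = 5*y^2 + 12*y + 4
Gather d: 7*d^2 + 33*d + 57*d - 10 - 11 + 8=7*d^2 + 90*d - 13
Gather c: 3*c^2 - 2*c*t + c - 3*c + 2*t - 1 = 3*c^2 + c*(-2*t - 2) + 2*t - 1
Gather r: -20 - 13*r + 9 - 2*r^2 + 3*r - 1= -2*r^2 - 10*r - 12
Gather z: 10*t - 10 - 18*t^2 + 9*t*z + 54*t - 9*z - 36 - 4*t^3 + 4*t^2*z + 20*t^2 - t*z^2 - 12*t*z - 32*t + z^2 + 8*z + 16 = -4*t^3 + 2*t^2 + 32*t + z^2*(1 - t) + z*(4*t^2 - 3*t - 1) - 30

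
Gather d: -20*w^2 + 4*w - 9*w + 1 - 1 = -20*w^2 - 5*w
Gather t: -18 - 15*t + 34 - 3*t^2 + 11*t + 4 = -3*t^2 - 4*t + 20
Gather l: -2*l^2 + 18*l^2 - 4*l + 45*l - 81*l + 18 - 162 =16*l^2 - 40*l - 144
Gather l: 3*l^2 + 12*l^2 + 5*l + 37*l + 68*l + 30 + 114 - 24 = 15*l^2 + 110*l + 120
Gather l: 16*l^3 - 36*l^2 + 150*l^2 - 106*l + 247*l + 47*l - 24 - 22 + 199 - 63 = 16*l^3 + 114*l^2 + 188*l + 90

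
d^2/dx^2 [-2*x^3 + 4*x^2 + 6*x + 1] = 8 - 12*x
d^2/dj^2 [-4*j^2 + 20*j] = -8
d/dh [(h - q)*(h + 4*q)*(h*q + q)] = q*(3*h^2 + 6*h*q + 2*h - 4*q^2 + 3*q)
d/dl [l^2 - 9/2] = 2*l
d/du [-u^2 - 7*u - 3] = -2*u - 7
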